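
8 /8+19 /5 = 24 /5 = 4.80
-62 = -62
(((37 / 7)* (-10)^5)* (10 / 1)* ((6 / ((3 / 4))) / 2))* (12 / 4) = -444000000 / 7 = -63428571.43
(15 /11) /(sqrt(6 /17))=5 *sqrt(102) /22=2.30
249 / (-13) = -249 / 13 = -19.15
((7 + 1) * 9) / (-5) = -72 / 5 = -14.40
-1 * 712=-712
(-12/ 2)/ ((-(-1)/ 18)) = -108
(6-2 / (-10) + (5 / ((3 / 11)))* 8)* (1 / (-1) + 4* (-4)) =-38981 / 15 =-2598.73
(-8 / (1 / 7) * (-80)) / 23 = 4480 / 23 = 194.78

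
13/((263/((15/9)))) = 65/789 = 0.08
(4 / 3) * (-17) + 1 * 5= -53 / 3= -17.67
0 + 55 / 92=55 / 92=0.60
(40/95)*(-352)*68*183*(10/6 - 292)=10173948928/19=535470996.21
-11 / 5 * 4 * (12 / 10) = -264 / 25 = -10.56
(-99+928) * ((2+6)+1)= 7461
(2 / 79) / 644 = 1 / 25438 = 0.00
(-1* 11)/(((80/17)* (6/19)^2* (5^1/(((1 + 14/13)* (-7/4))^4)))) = -9570916244043/11698585600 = -818.13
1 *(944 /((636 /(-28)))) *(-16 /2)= 332.48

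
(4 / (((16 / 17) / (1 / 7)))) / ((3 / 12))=17 / 7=2.43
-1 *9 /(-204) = 3 /68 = 0.04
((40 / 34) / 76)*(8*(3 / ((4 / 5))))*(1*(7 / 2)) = 525 / 323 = 1.63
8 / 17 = 0.47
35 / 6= 5.83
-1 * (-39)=39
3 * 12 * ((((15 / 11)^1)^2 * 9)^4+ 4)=605375381741364 / 214358881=2824120.83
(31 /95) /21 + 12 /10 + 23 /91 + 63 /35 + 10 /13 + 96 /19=9.09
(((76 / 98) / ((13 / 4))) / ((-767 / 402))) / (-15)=20368 / 2442895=0.01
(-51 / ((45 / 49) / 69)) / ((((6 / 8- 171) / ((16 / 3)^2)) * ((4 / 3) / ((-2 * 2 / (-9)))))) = 19618816 / 91935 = 213.40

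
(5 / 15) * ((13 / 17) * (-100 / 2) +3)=-599 / 51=-11.75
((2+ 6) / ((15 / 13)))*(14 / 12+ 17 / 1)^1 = 5668 / 45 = 125.96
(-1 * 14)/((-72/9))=1.75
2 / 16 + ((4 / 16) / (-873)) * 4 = 865 / 6984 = 0.12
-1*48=-48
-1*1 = -1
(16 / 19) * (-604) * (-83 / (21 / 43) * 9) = 103472448 / 133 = 777988.33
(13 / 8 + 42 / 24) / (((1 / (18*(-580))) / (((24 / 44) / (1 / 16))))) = -3382560 / 11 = -307505.45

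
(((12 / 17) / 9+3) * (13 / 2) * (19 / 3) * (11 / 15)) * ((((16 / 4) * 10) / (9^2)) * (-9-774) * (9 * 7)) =-346374028 / 153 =-2263882.54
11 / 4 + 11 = 55 / 4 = 13.75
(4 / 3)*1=4 / 3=1.33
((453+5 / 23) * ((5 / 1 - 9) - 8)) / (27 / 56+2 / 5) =-35024640 / 5681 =-6165.22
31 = 31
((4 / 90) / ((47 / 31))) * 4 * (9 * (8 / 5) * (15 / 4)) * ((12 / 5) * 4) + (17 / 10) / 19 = 2718107 / 44650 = 60.88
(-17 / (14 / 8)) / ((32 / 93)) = -1581 / 56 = -28.23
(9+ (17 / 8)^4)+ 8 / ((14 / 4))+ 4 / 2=965575 / 28672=33.68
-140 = -140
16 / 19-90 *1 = -1694 / 19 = -89.16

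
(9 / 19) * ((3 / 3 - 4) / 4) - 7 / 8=-187 / 152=-1.23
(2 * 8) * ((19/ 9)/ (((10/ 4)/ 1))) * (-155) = -18848/ 9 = -2094.22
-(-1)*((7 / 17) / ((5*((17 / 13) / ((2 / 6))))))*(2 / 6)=91 / 13005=0.01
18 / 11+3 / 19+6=1629 / 209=7.79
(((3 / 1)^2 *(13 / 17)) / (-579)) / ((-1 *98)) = 39 / 321538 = 0.00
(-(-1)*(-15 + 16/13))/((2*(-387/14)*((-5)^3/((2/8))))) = -1253/2515500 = -0.00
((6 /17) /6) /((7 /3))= 3 /119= 0.03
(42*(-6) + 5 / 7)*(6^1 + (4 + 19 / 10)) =-29903 / 10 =-2990.30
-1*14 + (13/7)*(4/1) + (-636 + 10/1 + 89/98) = -61903/98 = -631.66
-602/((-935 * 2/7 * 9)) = 2107/8415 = 0.25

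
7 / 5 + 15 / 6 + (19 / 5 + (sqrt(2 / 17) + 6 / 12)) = sqrt(34) / 17 + 41 / 5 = 8.54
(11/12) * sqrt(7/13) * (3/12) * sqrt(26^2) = 11 * sqrt(91)/24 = 4.37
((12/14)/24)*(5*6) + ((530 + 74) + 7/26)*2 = 220149/182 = 1209.61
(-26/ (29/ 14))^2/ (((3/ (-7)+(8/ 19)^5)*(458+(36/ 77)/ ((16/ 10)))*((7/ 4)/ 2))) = -31091246041856/ 32868754313669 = -0.95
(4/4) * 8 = 8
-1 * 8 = -8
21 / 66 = 7 / 22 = 0.32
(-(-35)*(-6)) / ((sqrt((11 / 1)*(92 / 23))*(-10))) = 21*sqrt(11) / 22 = 3.17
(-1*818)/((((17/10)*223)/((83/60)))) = -33947/11373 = -2.98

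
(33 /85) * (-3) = -99 /85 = -1.16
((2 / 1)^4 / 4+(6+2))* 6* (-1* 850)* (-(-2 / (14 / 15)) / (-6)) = 21857.14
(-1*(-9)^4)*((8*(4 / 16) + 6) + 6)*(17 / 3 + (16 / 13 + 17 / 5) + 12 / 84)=-62333874 / 65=-958982.68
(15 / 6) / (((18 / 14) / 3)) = 35 / 6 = 5.83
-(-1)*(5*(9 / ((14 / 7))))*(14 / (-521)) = -315 / 521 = -0.60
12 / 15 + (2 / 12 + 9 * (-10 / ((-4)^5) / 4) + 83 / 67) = 4584617 / 2058240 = 2.23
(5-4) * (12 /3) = 4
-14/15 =-0.93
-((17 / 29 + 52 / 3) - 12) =-515 / 87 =-5.92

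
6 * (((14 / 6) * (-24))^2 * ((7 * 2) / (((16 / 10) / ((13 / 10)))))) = 214032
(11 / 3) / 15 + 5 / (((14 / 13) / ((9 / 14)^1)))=3.23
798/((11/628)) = 501144/11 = 45558.55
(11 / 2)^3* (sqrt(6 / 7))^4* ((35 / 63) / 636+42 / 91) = 45798379 / 810264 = 56.52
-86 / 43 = -2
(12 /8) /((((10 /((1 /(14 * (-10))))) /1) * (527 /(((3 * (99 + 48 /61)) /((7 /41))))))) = -2246103 /630081200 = -0.00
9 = 9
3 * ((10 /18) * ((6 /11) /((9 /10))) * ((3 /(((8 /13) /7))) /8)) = 2275 /528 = 4.31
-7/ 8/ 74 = -7/ 592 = -0.01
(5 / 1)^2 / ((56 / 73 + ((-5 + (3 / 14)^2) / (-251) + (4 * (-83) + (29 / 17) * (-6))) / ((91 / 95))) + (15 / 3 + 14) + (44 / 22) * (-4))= -138893836900 / 1919462132527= -0.07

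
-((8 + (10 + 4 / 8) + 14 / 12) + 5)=-74 / 3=-24.67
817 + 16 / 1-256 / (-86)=35947 / 43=835.98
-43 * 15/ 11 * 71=-45795/ 11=-4163.18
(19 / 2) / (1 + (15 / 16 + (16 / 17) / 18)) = 4.77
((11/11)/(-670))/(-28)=1/18760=0.00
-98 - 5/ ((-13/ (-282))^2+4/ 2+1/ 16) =-65951882/ 656749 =-100.42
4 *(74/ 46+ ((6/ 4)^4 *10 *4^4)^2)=15452467348/ 23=671846406.43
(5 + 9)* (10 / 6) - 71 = -47.67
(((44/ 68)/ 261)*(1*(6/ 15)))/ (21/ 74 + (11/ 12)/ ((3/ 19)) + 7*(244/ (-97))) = -28712/ 333512035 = -0.00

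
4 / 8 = 1 / 2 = 0.50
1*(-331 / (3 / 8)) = -2648 / 3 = -882.67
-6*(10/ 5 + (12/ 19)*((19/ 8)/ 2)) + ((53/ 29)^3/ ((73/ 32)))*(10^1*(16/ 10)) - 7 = 68771389/ 3560794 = 19.31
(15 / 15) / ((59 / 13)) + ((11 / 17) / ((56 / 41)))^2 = 23782611 / 53471936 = 0.44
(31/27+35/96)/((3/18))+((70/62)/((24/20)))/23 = 936091/102672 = 9.12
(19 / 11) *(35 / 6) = 665 / 66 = 10.08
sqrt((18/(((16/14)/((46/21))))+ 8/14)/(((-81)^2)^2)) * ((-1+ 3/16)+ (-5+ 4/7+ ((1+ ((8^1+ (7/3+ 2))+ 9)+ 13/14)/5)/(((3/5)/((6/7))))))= 3305 * sqrt(6874)/216040608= 0.00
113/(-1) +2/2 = -112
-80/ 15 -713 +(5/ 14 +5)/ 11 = -331645/ 462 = -717.85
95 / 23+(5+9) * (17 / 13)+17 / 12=85591 / 3588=23.85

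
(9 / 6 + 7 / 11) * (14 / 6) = 329 / 66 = 4.98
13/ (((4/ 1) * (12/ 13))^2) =2197/ 2304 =0.95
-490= -490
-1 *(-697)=697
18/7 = 2.57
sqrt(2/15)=0.37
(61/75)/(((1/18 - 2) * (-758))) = 0.00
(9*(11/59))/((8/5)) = 495/472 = 1.05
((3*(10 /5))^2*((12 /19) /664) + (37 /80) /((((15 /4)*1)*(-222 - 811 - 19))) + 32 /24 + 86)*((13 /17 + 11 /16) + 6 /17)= 21350098425841 /135374726400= 157.71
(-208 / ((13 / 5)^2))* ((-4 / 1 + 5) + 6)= -2800 / 13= -215.38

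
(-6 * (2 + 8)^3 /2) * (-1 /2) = 1500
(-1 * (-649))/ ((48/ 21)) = 4543/ 16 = 283.94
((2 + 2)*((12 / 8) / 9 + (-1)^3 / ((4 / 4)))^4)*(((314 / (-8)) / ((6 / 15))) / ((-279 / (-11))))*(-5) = 26984375 / 723168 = 37.31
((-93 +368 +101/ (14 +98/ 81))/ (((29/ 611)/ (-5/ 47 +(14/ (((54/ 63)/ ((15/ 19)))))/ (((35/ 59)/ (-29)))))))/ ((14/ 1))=-1269808544771/ 4751824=-267225.50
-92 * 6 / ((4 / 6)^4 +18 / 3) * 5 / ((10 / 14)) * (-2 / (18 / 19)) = 1316.22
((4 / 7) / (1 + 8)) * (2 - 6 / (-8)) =11 / 63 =0.17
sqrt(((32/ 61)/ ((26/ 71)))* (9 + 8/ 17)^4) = 103684* sqrt(56303)/ 229177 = 107.35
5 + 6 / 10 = 28 / 5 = 5.60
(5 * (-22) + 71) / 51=-13 / 17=-0.76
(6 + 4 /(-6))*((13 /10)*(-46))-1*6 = -4874 /15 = -324.93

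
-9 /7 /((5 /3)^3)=-243 /875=-0.28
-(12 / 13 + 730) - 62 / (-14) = -66111 / 91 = -726.49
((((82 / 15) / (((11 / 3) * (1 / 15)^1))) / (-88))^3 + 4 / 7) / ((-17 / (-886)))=195138641321 / 6746104288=28.93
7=7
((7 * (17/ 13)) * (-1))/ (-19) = 119/ 247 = 0.48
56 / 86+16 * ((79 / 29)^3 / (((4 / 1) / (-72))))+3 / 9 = -18314287525 / 3146181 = -5821.12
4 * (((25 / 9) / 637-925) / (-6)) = 10606000 / 17199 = 616.66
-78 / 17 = -4.59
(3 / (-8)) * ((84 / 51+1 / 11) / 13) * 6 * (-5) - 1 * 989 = -738647 / 748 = -987.50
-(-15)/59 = 15/59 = 0.25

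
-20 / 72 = -5 / 18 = -0.28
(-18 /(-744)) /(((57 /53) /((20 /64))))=265 /37696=0.01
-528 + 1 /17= -527.94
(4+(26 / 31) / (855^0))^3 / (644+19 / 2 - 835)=-2250000 / 3604711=-0.62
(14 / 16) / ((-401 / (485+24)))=-1.11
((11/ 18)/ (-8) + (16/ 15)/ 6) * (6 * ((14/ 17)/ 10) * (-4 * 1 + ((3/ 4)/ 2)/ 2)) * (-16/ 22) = 31171/ 224400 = 0.14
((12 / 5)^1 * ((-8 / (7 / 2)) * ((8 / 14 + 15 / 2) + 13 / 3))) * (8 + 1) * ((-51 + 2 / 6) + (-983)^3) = 142524914032608 / 245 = 581734342990.24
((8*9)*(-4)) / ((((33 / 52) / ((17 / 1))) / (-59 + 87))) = -2376192 / 11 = -216017.45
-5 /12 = -0.42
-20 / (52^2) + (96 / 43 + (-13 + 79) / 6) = 384429 / 29068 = 13.23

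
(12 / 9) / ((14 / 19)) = 38 / 21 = 1.81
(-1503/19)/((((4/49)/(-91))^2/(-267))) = 7978939767981/304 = 26246512394.67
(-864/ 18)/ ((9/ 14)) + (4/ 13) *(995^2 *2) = 23757688/ 39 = 609171.49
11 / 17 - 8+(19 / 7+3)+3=162 / 119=1.36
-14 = -14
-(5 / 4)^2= -25 / 16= -1.56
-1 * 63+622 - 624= -65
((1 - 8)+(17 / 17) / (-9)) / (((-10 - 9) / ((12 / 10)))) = 128 / 285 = 0.45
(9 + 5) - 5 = 9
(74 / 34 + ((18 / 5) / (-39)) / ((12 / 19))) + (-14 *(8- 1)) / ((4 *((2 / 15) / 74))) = -15022994 / 1105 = -13595.47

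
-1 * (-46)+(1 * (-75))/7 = 247/7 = 35.29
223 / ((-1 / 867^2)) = -167626647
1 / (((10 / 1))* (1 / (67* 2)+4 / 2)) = 67 / 1345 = 0.05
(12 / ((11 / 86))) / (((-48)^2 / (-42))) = -301 / 176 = -1.71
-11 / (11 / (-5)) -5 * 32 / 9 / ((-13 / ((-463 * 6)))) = -147965 / 39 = -3793.97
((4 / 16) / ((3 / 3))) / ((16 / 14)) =7 / 32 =0.22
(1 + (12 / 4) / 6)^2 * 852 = 1917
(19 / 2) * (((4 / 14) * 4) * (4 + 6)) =760 / 7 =108.57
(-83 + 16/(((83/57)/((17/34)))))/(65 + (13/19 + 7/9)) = -1100043/943295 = -1.17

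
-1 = -1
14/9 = 1.56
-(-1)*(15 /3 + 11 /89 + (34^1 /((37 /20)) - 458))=-1430802 /3293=-434.50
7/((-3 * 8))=-7/24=-0.29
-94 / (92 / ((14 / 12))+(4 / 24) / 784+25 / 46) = -10170048 / 8590535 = -1.18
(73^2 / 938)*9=47961 / 938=51.13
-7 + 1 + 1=-5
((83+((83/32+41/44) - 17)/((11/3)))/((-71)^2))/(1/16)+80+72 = 185735291/1219922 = 152.25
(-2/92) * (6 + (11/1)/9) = -65/414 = -0.16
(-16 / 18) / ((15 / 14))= -112 / 135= -0.83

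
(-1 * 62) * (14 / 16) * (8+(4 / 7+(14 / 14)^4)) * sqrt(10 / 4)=-2077 * sqrt(10) / 8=-821.01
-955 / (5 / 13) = -2483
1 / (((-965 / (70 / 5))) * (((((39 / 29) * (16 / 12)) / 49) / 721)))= -7171787 / 25090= -285.84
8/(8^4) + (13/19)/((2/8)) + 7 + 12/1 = 211475/9728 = 21.74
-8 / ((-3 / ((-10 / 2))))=-40 / 3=-13.33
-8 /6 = -4 /3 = -1.33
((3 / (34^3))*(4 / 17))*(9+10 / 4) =69 / 334084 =0.00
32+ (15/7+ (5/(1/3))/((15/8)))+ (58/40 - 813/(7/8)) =-17711/20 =-885.55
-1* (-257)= 257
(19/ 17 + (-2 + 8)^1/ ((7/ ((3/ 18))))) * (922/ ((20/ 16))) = 110640/ 119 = 929.75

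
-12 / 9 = -4 / 3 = -1.33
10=10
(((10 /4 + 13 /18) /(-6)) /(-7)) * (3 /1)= 29 /126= 0.23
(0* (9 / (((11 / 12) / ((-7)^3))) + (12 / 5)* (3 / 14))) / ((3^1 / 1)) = 0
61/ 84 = 0.73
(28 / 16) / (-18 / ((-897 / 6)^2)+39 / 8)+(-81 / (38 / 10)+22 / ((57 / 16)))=-2453743 / 166003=-14.78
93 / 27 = 31 / 9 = 3.44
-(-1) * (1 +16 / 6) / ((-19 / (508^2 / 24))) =-354838 / 171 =-2075.08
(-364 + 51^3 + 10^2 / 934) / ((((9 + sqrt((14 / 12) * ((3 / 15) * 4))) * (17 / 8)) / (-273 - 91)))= -24286198416480 / 9534739 + 179897766048 * sqrt(210) / 9534739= -2273710.07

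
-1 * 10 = -10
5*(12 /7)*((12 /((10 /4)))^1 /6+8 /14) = 576 /49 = 11.76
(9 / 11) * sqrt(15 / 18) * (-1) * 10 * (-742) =11130 * sqrt(30) / 11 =5541.96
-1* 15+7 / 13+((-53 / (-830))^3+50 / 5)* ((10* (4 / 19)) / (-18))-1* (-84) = 68.37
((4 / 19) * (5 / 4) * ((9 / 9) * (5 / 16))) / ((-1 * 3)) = -25 / 912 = -0.03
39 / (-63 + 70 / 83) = -3237 / 5159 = -0.63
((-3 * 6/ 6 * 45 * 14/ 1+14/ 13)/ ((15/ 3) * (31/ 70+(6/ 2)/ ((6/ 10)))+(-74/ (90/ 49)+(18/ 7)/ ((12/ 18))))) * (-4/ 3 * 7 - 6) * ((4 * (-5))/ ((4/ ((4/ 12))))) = 5237.07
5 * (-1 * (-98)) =490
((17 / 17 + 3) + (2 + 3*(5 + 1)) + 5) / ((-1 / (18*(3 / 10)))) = -783 / 5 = -156.60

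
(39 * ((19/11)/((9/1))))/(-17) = -247/561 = -0.44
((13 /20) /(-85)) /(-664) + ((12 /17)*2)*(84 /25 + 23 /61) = 363277849 /68856800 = 5.28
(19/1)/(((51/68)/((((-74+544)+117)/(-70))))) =-22306/105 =-212.44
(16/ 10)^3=512/ 125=4.10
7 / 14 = 1 / 2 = 0.50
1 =1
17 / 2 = 8.50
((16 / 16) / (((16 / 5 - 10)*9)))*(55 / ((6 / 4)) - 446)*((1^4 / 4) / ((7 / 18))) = 1535 / 357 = 4.30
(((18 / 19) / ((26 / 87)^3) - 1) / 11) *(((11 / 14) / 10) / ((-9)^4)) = 1151911 / 30674092176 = 0.00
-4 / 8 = -1 / 2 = -0.50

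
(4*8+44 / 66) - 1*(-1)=101 / 3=33.67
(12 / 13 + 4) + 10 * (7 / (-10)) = -27 / 13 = -2.08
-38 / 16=-19 / 8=-2.38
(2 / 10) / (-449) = -1 / 2245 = -0.00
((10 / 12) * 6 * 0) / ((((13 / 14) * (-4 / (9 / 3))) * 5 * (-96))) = 0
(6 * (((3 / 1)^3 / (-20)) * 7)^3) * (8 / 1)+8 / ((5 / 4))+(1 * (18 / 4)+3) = -20246857 / 500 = -40493.71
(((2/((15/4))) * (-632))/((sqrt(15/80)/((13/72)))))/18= -16432 * sqrt(3)/3645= -7.81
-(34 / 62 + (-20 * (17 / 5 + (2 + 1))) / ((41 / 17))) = 66759 / 1271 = 52.52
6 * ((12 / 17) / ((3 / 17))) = 24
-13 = -13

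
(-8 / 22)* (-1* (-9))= -36 / 11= -3.27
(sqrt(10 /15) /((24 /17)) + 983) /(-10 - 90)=-983 /100 - 17*sqrt(6) /7200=-9.84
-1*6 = -6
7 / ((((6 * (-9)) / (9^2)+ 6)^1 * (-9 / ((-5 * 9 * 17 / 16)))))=1785 / 256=6.97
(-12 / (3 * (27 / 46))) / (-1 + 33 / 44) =736 / 27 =27.26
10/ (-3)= -10/ 3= -3.33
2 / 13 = 0.15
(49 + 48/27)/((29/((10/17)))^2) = 45700/2187441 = 0.02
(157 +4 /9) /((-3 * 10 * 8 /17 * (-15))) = 24089 /32400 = 0.74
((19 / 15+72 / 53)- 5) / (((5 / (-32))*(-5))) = -60416 / 19875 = -3.04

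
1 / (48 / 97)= 97 / 48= 2.02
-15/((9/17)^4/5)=-2088025/2187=-954.74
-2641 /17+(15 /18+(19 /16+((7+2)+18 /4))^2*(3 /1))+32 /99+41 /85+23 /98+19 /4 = 52614066341 /105557760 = 498.44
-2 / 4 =-1 / 2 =-0.50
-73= -73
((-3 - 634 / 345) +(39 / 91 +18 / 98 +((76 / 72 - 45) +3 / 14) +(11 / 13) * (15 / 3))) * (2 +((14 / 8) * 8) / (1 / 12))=-7433.22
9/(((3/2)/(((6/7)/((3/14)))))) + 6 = 30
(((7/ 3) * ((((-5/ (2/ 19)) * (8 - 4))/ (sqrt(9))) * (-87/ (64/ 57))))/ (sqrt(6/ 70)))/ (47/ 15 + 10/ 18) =5496225 * sqrt(105)/ 5312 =10602.32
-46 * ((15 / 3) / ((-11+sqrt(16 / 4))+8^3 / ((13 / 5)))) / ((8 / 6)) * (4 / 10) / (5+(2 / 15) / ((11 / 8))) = -148005 / 2054563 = -0.07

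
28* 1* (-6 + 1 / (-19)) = -3220 / 19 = -169.47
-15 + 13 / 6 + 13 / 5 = -307 / 30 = -10.23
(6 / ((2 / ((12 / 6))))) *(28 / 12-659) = -3940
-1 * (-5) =5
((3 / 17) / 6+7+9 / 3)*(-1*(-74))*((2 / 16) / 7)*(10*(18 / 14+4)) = 2334145 / 3332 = 700.52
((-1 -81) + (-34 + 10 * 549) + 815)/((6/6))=6189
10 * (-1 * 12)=-120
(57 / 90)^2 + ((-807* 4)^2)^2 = 97718459904230761 / 900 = 108576066560256.40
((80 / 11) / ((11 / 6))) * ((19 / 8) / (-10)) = -114 / 121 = -0.94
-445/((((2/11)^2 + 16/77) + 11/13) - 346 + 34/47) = 46059013/35624793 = 1.29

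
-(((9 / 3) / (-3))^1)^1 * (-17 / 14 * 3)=-51 / 14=-3.64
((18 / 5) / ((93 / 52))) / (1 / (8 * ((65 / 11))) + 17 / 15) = 97344 / 55831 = 1.74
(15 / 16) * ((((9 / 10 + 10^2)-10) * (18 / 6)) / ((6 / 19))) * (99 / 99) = 51813 / 64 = 809.58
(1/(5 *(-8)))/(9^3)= -1/29160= -0.00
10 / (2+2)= 5 / 2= 2.50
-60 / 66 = -10 / 11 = -0.91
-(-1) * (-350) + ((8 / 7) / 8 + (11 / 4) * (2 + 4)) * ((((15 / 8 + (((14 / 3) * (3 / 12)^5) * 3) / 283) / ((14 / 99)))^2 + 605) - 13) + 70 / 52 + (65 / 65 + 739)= 9863287922797208749 / 748928318308352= 13169.87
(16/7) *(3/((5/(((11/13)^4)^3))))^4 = 125734334985194322473256015540086266645389133989628176/1289017958895669210843192569337038935705652159885651404375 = 0.00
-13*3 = -39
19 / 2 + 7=33 / 2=16.50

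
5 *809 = 4045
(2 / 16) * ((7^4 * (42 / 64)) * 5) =252105 / 256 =984.79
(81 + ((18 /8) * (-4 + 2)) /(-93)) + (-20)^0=5087 /62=82.05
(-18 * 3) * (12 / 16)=-81 / 2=-40.50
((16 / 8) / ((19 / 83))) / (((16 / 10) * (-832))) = -415 / 63232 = -0.01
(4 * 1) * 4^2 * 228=14592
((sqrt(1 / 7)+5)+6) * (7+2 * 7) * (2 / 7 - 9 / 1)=-2082.17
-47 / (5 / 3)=-141 / 5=-28.20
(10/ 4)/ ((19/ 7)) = 35/ 38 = 0.92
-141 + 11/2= -271/2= -135.50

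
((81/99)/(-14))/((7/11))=-9/98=-0.09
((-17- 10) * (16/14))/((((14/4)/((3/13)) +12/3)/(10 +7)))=-22032/805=-27.37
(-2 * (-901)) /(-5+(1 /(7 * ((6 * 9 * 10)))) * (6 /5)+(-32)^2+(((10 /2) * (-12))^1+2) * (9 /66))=62439300 /35034311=1.78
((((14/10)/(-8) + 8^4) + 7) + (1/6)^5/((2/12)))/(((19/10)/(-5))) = -132931555/12312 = -10796.91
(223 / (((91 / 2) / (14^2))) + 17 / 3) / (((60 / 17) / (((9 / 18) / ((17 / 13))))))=7537 / 72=104.68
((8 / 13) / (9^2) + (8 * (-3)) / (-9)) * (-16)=-45056 / 1053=-42.79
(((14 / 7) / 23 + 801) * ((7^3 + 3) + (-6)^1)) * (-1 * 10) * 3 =-187935000 / 23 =-8171086.96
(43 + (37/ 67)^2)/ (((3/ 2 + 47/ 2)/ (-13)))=-2527148/ 112225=-22.52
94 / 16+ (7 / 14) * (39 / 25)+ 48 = 10931 / 200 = 54.66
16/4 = 4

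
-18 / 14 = -9 / 7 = -1.29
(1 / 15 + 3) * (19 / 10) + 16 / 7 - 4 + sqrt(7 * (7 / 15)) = 7 * sqrt(15) / 15 + 2159 / 525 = 5.92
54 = 54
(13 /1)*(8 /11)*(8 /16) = 52 /11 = 4.73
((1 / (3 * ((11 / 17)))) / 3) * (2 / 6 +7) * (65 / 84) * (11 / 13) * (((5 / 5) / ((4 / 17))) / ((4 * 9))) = 15895 / 163296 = 0.10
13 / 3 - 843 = -2516 / 3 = -838.67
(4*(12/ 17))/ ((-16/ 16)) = -48/ 17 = -2.82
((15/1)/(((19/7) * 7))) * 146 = 2190/19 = 115.26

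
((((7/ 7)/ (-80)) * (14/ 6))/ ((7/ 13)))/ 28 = -13/ 6720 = -0.00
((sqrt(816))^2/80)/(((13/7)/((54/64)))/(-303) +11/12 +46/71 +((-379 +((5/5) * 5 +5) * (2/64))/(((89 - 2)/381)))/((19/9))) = -1828119322512/140513536268185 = -0.01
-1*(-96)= 96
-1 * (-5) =5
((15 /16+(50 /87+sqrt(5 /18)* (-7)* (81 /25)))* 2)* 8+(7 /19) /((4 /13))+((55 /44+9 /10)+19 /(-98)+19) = 37541213 /809970 - 1512* sqrt(10) /25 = -144.91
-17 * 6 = -102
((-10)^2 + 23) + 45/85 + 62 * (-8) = -6332/17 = -372.47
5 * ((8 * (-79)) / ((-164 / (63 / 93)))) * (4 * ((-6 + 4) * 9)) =-1194480 / 1271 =-939.80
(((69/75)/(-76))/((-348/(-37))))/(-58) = 851/38349600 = 0.00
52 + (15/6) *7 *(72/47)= 3704/47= 78.81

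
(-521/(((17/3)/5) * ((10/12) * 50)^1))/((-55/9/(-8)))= -337608/23375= -14.44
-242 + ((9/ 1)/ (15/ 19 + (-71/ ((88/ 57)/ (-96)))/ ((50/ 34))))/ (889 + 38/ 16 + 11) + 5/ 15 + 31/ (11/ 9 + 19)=-240.13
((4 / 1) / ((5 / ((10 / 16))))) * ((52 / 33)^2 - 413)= -447053 / 2178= -205.26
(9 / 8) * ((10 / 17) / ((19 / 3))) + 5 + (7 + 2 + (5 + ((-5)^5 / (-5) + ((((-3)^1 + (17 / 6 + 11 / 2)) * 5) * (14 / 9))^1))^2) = 424689679367 / 941868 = 450901.48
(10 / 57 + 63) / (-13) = -277 / 57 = -4.86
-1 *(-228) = 228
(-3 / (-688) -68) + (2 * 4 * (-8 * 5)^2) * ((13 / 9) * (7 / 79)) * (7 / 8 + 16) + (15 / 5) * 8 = 1500200749 / 54352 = 27601.57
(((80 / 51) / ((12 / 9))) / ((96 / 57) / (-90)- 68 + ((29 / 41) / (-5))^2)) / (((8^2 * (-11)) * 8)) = 35931375 / 11696502784384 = 0.00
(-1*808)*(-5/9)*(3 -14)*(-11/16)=61105/18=3394.72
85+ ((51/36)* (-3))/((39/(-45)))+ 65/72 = 84995/936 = 90.81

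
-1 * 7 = -7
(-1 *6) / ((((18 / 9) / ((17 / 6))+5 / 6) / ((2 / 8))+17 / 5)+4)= -1530 / 3457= -0.44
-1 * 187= -187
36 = 36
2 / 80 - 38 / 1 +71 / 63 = -92857 / 2520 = -36.85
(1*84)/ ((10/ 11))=92.40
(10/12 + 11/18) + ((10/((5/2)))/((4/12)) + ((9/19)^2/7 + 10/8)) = 1339699/90972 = 14.73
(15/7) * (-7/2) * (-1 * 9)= 135/2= 67.50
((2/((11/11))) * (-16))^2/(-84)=-12.19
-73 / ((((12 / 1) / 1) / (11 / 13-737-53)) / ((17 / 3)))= 12731419 / 468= 27203.89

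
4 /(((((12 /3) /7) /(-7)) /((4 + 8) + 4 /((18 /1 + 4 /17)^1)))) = -92806 /155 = -598.75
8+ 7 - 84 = -69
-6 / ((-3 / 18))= 36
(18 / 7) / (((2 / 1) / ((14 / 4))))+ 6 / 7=75 / 14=5.36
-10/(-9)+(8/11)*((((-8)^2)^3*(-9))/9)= -190649.07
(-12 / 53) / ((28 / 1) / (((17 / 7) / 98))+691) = -204 / 1640615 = -0.00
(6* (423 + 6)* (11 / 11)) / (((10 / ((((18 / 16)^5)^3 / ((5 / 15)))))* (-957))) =-24089262455073933 / 5101733952880640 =-4.72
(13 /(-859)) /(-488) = 13 /419192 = 0.00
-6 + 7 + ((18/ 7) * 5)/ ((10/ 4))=43/ 7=6.14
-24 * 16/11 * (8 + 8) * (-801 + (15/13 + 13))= 62846976/143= 439489.34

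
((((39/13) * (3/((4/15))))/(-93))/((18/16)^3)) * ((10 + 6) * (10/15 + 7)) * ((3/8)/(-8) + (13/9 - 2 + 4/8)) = 217120/67797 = 3.20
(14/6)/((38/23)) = 161/114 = 1.41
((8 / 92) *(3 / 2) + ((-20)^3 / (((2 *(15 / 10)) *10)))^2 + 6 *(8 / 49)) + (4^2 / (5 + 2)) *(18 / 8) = 721343423 / 10143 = 71117.36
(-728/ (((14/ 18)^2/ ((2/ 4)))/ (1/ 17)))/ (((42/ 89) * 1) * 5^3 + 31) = -374868/ 953071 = -0.39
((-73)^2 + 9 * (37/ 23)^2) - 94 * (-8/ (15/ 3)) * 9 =17737082/ 2645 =6705.89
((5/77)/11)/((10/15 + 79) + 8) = 15/222761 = 0.00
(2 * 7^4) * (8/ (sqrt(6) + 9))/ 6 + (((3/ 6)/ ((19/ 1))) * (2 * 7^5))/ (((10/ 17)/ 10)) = 7507927/ 475-19208 * sqrt(6)/ 225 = 15597.05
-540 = -540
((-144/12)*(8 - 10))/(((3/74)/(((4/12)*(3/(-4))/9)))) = -148/9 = -16.44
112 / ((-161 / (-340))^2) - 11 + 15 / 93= 488.65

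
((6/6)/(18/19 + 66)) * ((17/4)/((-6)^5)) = -323/39564288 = -0.00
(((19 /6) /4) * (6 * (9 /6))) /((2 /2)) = 57 /8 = 7.12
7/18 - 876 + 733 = -2567/18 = -142.61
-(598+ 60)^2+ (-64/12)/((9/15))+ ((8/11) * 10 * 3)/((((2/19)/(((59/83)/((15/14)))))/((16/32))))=-3557173244/8217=-432904.13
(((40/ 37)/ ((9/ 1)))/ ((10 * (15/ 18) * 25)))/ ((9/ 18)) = 0.00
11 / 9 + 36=335 / 9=37.22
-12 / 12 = -1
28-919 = -891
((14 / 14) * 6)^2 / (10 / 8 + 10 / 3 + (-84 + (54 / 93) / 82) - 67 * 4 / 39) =-2379312 / 5702509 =-0.42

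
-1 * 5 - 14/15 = -89/15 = -5.93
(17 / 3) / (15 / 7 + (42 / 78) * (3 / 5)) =455 / 198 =2.30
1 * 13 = 13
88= 88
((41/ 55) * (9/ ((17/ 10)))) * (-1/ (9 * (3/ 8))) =-656/ 561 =-1.17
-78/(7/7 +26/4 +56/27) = -4212/517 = -8.15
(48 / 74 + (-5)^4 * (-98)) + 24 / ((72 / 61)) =-6796421 / 111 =-61229.02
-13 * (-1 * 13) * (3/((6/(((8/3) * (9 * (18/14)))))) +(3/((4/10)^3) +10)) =684281/56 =12219.30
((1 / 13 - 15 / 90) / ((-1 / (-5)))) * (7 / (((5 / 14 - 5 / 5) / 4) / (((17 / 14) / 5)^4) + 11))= 20462645 / 229321482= 0.09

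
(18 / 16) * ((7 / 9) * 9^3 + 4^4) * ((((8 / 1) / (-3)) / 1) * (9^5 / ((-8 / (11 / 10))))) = 1603711791 / 80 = 20046397.39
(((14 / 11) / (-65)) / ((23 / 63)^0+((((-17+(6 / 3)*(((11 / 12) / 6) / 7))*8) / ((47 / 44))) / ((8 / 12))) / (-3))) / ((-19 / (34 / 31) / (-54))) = -0.00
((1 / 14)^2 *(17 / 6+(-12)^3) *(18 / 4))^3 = -29944060385877 / 481890304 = -62138.75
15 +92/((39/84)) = 2771/13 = 213.15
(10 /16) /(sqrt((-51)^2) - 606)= -0.00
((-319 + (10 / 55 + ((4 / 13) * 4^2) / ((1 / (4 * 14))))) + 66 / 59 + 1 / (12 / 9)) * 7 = -9746443 / 33748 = -288.80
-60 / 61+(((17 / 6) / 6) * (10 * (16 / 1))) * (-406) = -16841420 / 549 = -30676.54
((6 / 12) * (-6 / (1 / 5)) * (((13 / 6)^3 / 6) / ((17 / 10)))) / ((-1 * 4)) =54925 / 14688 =3.74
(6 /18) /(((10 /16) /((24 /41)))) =64 /205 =0.31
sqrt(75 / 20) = sqrt(15) / 2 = 1.94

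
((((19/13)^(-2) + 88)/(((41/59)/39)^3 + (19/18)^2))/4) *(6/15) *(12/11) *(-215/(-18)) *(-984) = -65851780156060687776/646837791881545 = -101805.71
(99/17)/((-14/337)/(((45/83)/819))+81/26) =-4337190/44417719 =-0.10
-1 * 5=-5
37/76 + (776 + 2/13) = 767321/988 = 776.64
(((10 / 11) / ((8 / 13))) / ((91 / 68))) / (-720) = -17 / 11088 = -0.00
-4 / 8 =-1 / 2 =-0.50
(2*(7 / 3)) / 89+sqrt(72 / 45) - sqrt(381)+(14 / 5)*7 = -sqrt(381)+2*sqrt(10) / 5+26236 / 1335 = 1.40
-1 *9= -9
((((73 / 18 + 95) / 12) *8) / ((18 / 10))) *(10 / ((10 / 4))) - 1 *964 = -198592 / 243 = -817.25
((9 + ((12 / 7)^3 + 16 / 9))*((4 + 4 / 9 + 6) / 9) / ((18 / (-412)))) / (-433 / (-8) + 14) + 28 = 26778186404 / 1226480535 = 21.83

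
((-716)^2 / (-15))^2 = 262816174336 / 225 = 1168071885.94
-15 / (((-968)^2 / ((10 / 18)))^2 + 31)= -375 / 71119132103431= -0.00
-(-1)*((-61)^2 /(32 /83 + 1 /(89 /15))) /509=27487027 /2083337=13.19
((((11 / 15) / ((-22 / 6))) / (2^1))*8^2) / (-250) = 16 / 625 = 0.03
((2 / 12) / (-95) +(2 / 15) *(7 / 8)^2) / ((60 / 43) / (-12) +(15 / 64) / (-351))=-613782 / 715445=-0.86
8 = 8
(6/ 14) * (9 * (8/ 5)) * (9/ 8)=243/ 35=6.94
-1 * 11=-11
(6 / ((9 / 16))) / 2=5.33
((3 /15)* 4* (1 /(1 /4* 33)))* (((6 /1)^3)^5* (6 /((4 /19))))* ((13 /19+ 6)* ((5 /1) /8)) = 59713493041152 /11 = 5428499367377.45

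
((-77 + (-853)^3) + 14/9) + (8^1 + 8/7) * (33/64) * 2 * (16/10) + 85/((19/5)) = -3714593332217/5985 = -620650514.99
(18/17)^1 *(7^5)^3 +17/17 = 85456107178991/17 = 5026829834058.29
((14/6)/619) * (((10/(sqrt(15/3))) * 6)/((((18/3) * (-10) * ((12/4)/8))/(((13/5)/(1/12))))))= -2912 * sqrt(5)/46425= -0.14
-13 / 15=-0.87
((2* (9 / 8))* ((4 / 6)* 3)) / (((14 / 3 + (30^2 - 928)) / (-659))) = 17793 / 140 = 127.09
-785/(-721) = 785/721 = 1.09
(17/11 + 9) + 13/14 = 1767/154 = 11.47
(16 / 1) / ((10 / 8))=64 / 5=12.80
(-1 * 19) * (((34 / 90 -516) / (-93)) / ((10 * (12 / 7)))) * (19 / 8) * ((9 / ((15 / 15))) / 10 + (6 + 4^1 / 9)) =-38757061441 / 361584000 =-107.19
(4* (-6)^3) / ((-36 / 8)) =192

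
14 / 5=2.80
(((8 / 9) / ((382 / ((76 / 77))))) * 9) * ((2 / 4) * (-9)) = -1368 / 14707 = -0.09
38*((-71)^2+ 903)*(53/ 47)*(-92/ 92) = -254706.72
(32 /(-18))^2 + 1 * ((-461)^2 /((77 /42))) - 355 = 102971717 /891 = 115568.71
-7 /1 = -7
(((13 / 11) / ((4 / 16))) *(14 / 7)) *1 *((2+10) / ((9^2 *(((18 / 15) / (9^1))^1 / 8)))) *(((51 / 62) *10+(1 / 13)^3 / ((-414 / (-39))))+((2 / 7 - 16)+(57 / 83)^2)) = -78283766307520 / 132752759139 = -589.70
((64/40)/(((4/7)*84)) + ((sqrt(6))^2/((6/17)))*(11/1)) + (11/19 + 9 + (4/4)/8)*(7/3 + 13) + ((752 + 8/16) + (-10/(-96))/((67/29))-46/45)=996621569/916560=1087.35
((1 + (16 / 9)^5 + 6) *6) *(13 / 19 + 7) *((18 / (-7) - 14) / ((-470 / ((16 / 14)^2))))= 1584579851776 / 30144416085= 52.57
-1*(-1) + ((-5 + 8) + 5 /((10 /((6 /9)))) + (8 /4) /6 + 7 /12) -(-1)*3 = 33 /4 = 8.25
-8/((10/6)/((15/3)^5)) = -15000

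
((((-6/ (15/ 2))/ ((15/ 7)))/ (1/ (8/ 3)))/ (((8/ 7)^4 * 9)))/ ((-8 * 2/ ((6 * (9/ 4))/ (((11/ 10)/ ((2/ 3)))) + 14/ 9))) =4050487/ 102643200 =0.04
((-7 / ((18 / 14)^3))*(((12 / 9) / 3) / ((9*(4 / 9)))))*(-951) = 761117 / 2187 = 348.02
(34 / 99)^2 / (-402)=-578 / 1970001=-0.00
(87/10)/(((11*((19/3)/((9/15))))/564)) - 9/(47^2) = 487713429/11542025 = 42.26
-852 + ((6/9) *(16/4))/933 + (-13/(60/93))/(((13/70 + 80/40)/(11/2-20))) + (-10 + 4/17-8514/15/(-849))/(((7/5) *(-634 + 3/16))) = -2746567165809553/3823640644572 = -718.31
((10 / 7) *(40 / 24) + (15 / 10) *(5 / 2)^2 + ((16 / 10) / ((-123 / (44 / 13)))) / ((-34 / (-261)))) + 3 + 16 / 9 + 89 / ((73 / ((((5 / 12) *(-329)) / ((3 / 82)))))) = -7587548466559 / 1666861560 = -4552.00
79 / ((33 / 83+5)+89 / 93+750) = 609801 / 5838301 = 0.10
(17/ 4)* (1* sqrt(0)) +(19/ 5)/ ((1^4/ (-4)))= -15.20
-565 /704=-0.80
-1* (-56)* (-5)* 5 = -1400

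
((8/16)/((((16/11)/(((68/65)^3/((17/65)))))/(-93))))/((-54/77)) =7588273/38025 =199.56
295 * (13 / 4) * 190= 364325 / 2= 182162.50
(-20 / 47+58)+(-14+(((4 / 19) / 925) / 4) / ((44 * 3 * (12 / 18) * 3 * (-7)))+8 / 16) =67279419853 / 1526494200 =44.07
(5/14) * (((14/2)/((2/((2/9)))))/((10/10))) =5/18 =0.28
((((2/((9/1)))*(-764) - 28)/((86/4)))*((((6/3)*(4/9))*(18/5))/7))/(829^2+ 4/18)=-11392/1861736471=-0.00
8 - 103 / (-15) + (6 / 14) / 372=14.87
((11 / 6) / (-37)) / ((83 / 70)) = -385 / 9213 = -0.04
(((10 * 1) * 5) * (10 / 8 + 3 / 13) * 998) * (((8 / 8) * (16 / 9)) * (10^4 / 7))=21956000000 / 117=187658119.66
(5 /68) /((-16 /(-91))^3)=3767855 /278528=13.53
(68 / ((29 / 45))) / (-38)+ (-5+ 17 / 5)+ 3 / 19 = -11623 / 2755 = -4.22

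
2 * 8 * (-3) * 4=-192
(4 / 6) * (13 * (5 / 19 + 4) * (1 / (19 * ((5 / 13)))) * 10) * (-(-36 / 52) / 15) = 4212 / 1805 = 2.33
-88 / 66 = -4 / 3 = -1.33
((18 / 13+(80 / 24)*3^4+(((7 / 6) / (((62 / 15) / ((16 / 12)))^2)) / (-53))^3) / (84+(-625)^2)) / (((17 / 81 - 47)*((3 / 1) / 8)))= -50344276472709186688 / 1271755878452211394482955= -0.00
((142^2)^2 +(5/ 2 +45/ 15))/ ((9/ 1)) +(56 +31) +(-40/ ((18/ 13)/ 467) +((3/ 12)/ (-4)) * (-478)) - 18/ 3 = 3251731835/ 72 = 45162942.15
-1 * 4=-4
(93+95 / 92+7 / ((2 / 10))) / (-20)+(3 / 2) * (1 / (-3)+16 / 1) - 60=-79031 / 1840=-42.95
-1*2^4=-16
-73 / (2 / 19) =-1387 / 2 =-693.50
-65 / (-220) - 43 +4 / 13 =-24251 / 572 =-42.40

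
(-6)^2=36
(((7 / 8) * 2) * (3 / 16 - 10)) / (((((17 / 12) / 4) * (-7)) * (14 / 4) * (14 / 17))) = 471 / 196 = 2.40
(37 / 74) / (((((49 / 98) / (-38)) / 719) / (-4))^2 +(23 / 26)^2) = 4037027027072 / 6318305613545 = 0.64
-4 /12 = -1 /3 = -0.33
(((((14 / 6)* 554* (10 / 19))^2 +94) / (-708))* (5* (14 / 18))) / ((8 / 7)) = -184263741235 / 82810512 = -2225.13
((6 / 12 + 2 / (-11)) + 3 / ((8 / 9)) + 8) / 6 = 343 / 176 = 1.95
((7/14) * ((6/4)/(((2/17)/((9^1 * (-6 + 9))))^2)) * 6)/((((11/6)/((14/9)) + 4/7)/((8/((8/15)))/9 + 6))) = 14536989/14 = 1038356.36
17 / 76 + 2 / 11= 339 / 836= 0.41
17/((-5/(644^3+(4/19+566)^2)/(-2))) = 3282197438792/1805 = 1818391932.85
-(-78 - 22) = 100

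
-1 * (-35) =35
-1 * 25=-25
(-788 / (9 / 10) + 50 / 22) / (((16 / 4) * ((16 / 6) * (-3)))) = 86455 / 3168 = 27.29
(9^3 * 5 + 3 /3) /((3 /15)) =18230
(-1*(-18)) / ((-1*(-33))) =6 / 11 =0.55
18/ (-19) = -18/ 19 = -0.95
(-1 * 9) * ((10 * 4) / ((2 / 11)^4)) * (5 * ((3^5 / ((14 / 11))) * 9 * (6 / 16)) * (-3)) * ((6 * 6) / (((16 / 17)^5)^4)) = 26089044490437224747349829969101756825 / 67699845898419233783545856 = 385363425045.05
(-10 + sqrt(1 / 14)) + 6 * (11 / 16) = -47 / 8 + sqrt(14) / 14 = -5.61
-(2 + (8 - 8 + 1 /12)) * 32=-200 /3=-66.67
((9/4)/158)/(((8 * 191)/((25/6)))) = 75/1931392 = 0.00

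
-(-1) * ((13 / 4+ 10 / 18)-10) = -223 / 36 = -6.19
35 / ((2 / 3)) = 105 / 2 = 52.50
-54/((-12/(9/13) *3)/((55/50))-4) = 99/94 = 1.05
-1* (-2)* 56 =112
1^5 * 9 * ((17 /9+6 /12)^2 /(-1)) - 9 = -2173 /36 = -60.36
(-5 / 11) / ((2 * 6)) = -5 / 132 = -0.04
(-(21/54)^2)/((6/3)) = -49/648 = -0.08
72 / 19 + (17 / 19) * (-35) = -523 / 19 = -27.53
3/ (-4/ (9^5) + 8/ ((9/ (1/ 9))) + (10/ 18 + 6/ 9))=177147/ 77999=2.27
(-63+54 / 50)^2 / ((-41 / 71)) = -170137584 / 25625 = -6639.52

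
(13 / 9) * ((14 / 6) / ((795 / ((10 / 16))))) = 91 / 34344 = 0.00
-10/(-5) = 2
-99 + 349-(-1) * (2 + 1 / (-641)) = 161531 / 641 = 252.00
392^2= 153664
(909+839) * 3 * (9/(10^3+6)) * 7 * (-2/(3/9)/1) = -991116/503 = -1970.41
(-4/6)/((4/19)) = -19/6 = -3.17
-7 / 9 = -0.78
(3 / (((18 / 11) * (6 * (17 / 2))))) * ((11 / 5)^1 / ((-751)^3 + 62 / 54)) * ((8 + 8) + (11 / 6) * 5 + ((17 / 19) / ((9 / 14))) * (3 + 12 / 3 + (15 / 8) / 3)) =-2961233 / 443268982014960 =-0.00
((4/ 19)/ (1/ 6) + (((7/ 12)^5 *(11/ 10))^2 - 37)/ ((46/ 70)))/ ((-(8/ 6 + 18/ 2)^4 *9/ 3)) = 29781421359415283/ 18510020693962260480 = 0.00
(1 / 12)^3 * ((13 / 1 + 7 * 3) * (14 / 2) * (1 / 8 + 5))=0.71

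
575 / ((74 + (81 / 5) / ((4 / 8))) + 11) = 2875 / 587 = 4.90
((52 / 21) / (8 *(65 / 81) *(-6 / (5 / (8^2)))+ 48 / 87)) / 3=-1131 / 674828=-0.00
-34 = -34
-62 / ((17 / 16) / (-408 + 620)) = -210304 / 17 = -12370.82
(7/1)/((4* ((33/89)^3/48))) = 19739132/11979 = 1647.81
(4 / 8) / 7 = 1 / 14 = 0.07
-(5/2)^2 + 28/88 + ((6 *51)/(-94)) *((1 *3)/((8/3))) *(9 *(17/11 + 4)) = -780507/4136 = -188.71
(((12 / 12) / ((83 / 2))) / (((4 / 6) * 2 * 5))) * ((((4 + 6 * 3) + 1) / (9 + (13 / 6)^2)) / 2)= 621 / 204595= 0.00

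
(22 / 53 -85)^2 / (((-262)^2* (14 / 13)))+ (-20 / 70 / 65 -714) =-125267303015819 / 175467106360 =-713.91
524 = 524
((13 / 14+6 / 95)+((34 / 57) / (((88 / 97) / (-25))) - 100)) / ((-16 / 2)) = 533359 / 36960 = 14.43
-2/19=-0.11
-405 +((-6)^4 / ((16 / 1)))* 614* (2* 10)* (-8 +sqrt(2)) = -7957845 +994680* sqrt(2) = -6551155.05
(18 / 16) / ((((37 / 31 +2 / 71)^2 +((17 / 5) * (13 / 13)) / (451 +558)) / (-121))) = -26615163316005 / 292490738096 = -90.99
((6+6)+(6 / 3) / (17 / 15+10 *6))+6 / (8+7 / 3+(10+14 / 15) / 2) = 899196 / 72443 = 12.41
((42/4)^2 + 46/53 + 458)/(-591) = -120653/125292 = -0.96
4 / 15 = 0.27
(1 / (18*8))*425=425 / 144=2.95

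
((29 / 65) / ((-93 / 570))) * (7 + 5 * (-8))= 36366 / 403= 90.24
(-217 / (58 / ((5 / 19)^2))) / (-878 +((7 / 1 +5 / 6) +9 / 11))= 179025 / 600679813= 0.00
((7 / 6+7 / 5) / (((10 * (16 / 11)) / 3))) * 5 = 847 / 320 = 2.65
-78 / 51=-26 / 17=-1.53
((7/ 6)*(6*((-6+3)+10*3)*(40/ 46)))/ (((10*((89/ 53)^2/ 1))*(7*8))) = 75843/ 728732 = 0.10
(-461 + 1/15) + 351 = -1649/15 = -109.93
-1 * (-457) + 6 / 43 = 19657 / 43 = 457.14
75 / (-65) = -15 / 13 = -1.15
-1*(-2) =2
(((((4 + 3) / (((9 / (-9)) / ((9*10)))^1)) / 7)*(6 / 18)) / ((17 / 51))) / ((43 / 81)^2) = -590490 / 1849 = -319.36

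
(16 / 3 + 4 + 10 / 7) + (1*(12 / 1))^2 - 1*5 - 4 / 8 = 149.26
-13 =-13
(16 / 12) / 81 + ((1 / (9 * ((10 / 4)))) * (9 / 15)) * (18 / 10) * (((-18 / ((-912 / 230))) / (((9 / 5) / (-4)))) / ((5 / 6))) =-65168 / 115425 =-0.56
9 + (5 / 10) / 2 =37 / 4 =9.25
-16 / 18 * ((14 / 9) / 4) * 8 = -224 / 81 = -2.77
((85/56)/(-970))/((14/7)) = -0.00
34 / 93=0.37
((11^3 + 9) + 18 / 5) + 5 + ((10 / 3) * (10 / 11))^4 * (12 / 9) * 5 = 33989995909 / 17788815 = 1910.75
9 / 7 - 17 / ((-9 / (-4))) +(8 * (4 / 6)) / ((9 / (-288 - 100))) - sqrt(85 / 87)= -44641 / 189 - sqrt(7395) / 87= -237.18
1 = 1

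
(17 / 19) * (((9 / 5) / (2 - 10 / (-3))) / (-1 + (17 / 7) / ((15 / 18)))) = 0.16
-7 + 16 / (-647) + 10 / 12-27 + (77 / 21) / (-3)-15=-575471 / 11646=-49.41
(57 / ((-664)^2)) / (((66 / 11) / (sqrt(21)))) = 19 * sqrt(21) / 881792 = 0.00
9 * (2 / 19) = 18 / 19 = 0.95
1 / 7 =0.14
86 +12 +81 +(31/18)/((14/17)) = 45635/252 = 181.09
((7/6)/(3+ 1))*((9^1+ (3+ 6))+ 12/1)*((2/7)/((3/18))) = 15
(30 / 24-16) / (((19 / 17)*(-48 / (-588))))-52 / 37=-1834247 / 11248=-163.07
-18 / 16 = -9 / 8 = -1.12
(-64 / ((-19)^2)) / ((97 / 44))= -2816 / 35017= -0.08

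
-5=-5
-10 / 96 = -5 / 48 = -0.10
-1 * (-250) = 250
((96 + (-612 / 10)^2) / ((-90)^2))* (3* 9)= 8003 / 625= 12.80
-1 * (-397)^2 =-157609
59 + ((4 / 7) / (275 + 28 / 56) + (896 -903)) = 52.00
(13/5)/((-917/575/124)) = -185380/917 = -202.16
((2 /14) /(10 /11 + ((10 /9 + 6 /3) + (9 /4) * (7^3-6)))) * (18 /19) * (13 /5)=92664 /200736235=0.00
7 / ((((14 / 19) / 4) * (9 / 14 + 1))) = 532 / 23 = 23.13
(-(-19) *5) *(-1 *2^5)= -3040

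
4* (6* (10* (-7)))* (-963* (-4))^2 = -24927678720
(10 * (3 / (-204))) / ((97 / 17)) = -5 / 194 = -0.03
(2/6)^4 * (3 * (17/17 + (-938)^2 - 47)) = 293266/9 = 32585.11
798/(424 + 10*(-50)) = -21/2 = -10.50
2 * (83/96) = 83/48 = 1.73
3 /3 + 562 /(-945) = 383 /945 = 0.41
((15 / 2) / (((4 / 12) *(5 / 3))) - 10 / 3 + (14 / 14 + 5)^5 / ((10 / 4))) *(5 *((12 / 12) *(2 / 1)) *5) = 468085 / 3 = 156028.33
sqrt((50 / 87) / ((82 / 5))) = 5*sqrt(17835) / 3567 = 0.19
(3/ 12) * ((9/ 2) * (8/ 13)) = 9/ 13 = 0.69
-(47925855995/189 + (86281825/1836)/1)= -253622952.10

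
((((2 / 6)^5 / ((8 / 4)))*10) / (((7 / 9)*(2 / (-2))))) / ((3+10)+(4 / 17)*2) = -85 / 43281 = -0.00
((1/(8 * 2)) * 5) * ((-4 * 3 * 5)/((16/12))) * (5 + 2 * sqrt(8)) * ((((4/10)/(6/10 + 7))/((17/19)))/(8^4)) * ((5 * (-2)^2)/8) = -1125 * sqrt(2)/557056- 5625/2228224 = -0.01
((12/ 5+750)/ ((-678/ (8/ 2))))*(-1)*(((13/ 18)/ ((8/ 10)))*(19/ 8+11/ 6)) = 274417/ 16272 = 16.86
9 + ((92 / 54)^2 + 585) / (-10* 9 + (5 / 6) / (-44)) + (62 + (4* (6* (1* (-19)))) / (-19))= 510899897 / 5774895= 88.47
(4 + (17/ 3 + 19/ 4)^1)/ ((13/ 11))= 1903/ 156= 12.20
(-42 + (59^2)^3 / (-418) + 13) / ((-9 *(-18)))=-4686727307 / 7524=-622903.68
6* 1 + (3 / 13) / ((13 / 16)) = 1062 / 169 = 6.28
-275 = -275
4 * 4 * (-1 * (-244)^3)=232428544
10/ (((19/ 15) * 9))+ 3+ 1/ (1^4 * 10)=2267/ 570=3.98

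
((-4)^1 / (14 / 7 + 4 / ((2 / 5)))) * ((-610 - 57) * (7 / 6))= 4669 / 18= 259.39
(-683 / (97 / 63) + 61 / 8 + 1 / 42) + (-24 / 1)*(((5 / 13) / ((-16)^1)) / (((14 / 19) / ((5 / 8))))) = -369005129 / 847392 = -435.46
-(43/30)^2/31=-1849/27900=-0.07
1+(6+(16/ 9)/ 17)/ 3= 1393/ 459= 3.03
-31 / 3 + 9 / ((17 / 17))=-4 / 3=-1.33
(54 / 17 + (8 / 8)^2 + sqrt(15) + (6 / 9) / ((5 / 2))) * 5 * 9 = 45 * sqrt(15) + 3399 / 17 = 374.23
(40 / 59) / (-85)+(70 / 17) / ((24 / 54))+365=750759 / 2006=374.26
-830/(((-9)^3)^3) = 830/387420489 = 0.00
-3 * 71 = -213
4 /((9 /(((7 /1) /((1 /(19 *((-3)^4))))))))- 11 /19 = 90961 /19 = 4787.42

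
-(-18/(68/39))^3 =43243551/39304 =1100.23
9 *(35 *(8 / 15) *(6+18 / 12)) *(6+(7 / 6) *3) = 11970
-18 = -18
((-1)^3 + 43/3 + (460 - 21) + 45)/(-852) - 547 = -349906/639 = -547.58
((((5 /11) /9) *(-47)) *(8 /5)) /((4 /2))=-188 /99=-1.90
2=2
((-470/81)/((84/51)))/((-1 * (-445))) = -799/100926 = -0.01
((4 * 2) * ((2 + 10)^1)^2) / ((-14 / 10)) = -5760 / 7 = -822.86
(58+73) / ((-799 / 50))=-8.20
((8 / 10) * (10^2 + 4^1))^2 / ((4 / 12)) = 519168 / 25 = 20766.72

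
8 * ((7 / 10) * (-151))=-4228 / 5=-845.60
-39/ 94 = -0.41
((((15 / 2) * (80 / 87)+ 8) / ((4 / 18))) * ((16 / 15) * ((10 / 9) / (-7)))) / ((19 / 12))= -27648 / 3857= -7.17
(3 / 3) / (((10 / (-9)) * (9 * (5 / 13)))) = -13 / 50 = -0.26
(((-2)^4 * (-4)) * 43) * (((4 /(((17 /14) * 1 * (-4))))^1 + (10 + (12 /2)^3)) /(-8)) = 1316832 /17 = 77460.71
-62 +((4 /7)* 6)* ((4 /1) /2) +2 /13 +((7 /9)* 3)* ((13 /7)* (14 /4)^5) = 2220.96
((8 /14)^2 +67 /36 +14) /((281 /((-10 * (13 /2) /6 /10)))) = -371215 /5948208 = -0.06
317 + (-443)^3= -86937990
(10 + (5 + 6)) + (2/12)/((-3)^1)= 377/18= 20.94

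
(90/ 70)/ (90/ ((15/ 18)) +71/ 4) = 36/ 3521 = 0.01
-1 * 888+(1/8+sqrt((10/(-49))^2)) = -347967/392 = -887.67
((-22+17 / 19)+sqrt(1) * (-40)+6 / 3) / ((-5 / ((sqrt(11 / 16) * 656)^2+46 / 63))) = 20931567802 / 5985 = 3497337.98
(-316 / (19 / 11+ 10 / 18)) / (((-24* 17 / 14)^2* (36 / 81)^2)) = -3449061 / 4180096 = -0.83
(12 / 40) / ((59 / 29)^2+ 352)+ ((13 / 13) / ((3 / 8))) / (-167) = -22697017 / 1500560130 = -0.02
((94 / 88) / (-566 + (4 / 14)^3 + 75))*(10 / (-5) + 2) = 0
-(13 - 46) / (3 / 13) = 143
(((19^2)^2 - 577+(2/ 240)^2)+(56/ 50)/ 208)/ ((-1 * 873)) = -24288077821/ 163425600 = -148.62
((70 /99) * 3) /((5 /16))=224 /33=6.79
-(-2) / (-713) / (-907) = 2 / 646691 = 0.00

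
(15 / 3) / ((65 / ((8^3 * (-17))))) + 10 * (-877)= -122714 / 13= -9439.54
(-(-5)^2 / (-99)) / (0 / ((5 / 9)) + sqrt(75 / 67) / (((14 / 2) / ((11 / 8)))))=280 * sqrt(201) / 3267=1.22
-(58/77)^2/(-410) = 1682/1215445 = 0.00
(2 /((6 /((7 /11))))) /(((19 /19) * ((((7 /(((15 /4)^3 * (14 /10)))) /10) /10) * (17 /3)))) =118125 /2992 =39.48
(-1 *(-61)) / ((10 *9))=61 / 90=0.68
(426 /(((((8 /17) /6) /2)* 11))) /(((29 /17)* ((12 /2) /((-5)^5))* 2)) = -192365625 /1276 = -150756.76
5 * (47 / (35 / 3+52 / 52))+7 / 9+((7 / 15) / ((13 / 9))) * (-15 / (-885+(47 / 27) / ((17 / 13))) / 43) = 749469673105 / 38771280756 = 19.33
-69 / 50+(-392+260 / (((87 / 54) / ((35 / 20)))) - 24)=-195701 / 1450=-134.97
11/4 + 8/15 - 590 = -35203/60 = -586.72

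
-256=-256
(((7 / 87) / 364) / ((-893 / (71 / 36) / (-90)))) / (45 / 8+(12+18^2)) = 355 / 2760283539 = 0.00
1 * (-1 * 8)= -8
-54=-54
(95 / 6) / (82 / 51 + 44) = 1615 / 4652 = 0.35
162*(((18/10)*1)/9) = 162/5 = 32.40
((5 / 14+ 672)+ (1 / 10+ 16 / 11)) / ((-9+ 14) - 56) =-259456 / 19635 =-13.21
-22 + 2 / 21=-21.90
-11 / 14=-0.79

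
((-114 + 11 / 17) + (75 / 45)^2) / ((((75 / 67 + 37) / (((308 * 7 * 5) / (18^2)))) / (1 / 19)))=-1527399335 / 300691359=-5.08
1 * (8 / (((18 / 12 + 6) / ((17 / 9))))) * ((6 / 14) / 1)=0.86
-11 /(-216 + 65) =11 /151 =0.07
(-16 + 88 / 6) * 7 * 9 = -84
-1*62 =-62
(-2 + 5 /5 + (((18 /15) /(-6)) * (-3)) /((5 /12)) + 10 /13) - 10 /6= -446 /975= -0.46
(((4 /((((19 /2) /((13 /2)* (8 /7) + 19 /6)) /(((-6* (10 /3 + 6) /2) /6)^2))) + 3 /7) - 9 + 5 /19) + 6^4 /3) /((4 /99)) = 20573927 /1596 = 12890.93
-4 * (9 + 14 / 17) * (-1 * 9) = 6012 / 17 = 353.65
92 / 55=1.67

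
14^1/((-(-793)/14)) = 196/793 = 0.25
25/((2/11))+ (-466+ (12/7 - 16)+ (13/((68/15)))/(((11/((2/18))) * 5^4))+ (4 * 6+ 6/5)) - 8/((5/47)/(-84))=11779457341/1963500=5999.21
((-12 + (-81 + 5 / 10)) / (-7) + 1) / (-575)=-0.02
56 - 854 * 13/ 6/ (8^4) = 55.55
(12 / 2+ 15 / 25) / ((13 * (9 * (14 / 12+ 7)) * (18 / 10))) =22 / 5733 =0.00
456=456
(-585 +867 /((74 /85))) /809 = 30405 /59866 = 0.51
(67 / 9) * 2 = 134 / 9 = 14.89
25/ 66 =0.38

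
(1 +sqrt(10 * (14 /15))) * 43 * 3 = 129 +86 * sqrt(21) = 523.10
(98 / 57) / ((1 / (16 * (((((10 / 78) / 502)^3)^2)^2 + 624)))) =96961775580461758656957415269136317654119657564194093441 / 5648651319750703414694708135405189227544500262130816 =17165.47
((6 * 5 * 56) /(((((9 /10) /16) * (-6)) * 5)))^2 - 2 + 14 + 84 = 80289376 /81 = 991226.86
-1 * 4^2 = -16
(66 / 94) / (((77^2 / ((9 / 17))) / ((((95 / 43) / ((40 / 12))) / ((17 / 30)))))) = 23085 / 314813191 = 0.00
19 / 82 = 0.23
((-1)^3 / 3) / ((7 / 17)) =-17 / 21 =-0.81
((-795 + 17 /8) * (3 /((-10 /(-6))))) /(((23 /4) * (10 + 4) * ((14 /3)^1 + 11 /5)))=-171261 /66332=-2.58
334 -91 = 243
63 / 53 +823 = 43682 / 53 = 824.19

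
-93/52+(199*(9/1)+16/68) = 1581871/884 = 1789.45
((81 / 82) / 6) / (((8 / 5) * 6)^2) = 0.00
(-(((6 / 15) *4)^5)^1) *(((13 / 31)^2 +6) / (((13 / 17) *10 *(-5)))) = 330612736 / 195203125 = 1.69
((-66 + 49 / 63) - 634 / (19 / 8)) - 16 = -59537 / 171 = -348.17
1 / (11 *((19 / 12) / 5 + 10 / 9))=180 / 2827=0.06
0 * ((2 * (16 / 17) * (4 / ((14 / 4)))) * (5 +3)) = 0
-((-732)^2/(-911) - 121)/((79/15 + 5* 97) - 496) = -9690825/78346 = -123.69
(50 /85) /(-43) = -10 /731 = -0.01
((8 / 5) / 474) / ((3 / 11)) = 44 / 3555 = 0.01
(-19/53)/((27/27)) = -19/53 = -0.36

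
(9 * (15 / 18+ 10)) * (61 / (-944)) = -11895 / 1888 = -6.30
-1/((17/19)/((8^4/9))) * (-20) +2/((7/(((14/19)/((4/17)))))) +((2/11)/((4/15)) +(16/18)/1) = 216922105/21318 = 10175.54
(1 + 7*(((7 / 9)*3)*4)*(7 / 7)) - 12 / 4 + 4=202 / 3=67.33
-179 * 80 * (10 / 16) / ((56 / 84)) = -13425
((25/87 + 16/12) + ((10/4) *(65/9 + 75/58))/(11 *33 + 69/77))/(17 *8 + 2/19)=186660427/15129589536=0.01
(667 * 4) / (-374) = -7.13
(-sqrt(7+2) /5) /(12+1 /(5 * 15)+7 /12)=-180 /3779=-0.05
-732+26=-706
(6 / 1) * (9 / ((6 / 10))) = 90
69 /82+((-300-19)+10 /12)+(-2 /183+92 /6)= -755309 /2501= -302.00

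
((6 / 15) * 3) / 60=1 / 50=0.02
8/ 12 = 2/ 3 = 0.67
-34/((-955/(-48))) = -1632/955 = -1.71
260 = 260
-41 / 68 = -0.60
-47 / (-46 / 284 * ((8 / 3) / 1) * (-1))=-10011 / 92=-108.82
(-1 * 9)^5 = -59049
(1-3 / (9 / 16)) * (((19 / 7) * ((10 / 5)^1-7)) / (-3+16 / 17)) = -4199 / 147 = -28.56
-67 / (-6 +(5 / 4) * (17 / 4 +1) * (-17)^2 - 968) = -1072 / 14761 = -0.07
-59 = -59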